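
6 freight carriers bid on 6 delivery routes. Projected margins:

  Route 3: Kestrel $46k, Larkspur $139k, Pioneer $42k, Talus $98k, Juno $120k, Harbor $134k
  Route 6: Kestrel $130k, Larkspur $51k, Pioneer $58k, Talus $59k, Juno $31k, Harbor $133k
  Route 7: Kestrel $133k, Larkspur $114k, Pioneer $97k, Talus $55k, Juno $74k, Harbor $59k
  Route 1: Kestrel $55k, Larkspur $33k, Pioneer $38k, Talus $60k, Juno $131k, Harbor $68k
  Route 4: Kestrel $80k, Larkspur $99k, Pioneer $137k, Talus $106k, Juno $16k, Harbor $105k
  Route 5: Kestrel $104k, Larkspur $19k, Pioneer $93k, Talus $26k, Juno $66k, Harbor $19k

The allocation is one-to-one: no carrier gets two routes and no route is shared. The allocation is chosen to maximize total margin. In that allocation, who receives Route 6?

This is the linear assignment problem.
Optimal: Kestrel→Route 7 ($133k), Larkspur→Route 3 ($139k), Pioneer→Route 5 ($93k), Talus→Route 4 ($106k), Juno→Route 1 ($131k), Harbor→Route 6 ($133k) — total 133+139+93+106+131+133 = $735k.
Column-greedy (each route in turn goes to its best remaining carrier) gives $699k, worse by 36.
No other one-to-one assignment exceeds $735k.
Harbor's own top route is Route 3 ($134k), but forcing Harbor→Route 3 and reassigning the rest optimally gives only $708k — worse by 27.

Harbor receives Route 6.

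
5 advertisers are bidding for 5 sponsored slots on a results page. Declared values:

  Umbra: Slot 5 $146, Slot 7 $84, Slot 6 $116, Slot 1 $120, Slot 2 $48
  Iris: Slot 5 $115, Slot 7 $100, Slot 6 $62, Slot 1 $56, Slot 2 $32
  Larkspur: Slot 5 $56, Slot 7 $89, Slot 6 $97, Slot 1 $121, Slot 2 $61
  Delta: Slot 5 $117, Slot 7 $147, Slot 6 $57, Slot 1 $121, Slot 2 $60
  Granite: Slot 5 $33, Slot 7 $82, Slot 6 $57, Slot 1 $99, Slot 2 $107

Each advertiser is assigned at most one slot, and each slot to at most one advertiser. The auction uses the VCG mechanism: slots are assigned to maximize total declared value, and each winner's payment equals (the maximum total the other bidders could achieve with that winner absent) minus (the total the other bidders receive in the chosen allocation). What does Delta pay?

Delta pays $15.

Efficient allocation: Umbra→Slot 6 ($116), Iris→Slot 5 ($115), Larkspur→Slot 1 ($121), Delta→Slot 7 ($147), Granite→Slot 2 ($107); total welfare W = $606.
Delta receives Slot 7 at value $147, so the others get W − 147 = $459.
Without Delta: best allocation of the remaining 4 bidders over all 5 slots is Umbra→Slot 5 ($146), Iris→Slot 7 ($100), Larkspur→Slot 1 ($121), Granite→Slot 2 ($107), total $474.
VCG payment = (others' best without Delta) − (others' welfare with Delta) = 474 − 459 = $15.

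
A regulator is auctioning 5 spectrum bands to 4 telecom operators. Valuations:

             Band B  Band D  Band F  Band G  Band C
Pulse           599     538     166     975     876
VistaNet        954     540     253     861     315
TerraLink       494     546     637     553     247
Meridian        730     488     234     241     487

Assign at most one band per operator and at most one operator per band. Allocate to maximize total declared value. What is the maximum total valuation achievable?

This is the linear assignment problem.
Optimal: Pulse→Band C ($876M), VistaNet→Band G ($861M), TerraLink→Band F ($637M), Meridian→Band B ($730M) — total 876+861+637+730 = $3104M.
No other one-to-one assignment exceeds $3104M.

Maximum total: $3104M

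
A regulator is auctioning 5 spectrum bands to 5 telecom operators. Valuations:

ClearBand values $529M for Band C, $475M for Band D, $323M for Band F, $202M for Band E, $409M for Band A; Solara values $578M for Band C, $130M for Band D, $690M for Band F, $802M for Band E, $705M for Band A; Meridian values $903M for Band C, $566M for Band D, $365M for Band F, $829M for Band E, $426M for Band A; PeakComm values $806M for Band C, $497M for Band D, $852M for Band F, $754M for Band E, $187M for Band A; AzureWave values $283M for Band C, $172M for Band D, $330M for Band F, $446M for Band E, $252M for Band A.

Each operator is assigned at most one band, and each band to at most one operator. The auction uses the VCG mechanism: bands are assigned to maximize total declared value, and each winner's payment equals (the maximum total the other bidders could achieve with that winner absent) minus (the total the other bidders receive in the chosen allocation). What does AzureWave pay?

Efficient allocation: ClearBand→Band D ($475M), Solara→Band A ($705M), Meridian→Band C ($903M), PeakComm→Band F ($852M), AzureWave→Band E ($446M); total welfare W = $3381M.
AzureWave receives Band E at value $446M, so the others get W − 446 = $2935M.
Without AzureWave: best allocation of the remaining 4 bidders over all 5 bands is ClearBand→Band D ($475M), Solara→Band E ($802M), Meridian→Band C ($903M), PeakComm→Band F ($852M), total $3032M.
VCG payment = (others' best without AzureWave) − (others' welfare with AzureWave) = 3032 − 2935 = $97M.

AzureWave pays $97M.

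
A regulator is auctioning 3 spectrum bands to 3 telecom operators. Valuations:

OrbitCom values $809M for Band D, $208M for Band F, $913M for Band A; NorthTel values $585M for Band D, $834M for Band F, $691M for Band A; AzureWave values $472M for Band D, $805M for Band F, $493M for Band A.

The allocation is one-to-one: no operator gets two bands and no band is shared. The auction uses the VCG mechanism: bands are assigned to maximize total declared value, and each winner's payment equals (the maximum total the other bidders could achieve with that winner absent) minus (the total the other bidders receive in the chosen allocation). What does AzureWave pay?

Efficient allocation: OrbitCom→Band D ($809M), NorthTel→Band A ($691M), AzureWave→Band F ($805M); total welfare W = $2305M.
AzureWave receives Band F at value $805M, so the others get W − 805 = $1500M.
Without AzureWave: best allocation of the remaining 2 bidders over all 3 bands is OrbitCom→Band A ($913M), NorthTel→Band F ($834M), total $1747M.
VCG payment = (others' best without AzureWave) − (others' welfare with AzureWave) = 1747 − 1500 = $247M.

AzureWave pays $247M.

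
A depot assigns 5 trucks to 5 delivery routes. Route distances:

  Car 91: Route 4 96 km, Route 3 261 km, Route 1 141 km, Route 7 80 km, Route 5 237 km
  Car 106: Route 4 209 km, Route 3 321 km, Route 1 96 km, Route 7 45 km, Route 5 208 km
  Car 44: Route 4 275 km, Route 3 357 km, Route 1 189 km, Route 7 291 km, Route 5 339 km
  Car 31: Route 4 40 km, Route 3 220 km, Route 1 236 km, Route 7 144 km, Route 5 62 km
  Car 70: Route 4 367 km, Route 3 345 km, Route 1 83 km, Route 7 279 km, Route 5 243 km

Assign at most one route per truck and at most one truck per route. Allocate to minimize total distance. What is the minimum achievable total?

Treat this as an assignment problem: match each truck to one route.
Optimal: Car 91→Route 4 (96 km), Car 106→Route 7 (45 km), Car 44→Route 3 (357 km), Car 31→Route 5 (62 km), Car 70→Route 1 (83 km) — total 96+45+357+62+83 = 643 km.
Row-greedy (each truck in turn takes its cheapest remaining route) gives 858 km, worse by 215.
Checked against all permutations: 643 km is optimal.

Minimum total: 643 km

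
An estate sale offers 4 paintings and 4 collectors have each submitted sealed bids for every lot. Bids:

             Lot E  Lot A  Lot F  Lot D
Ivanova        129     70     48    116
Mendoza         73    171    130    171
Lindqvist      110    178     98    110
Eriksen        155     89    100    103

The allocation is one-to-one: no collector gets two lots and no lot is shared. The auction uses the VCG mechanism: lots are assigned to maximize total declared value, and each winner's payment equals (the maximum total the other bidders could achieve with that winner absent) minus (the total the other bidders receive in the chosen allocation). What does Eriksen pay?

Efficient allocation: Ivanova→Lot D ($116), Mendoza→Lot F ($130), Lindqvist→Lot A ($178), Eriksen→Lot E ($155); total welfare W = $579.
Eriksen receives Lot E at value $155, so the others get W − 155 = $424.
Without Eriksen: best allocation of the remaining 3 bidders over all 4 lots is Ivanova→Lot E ($129), Mendoza→Lot D ($171), Lindqvist→Lot A ($178), total $478.
VCG payment = (others' best without Eriksen) − (others' welfare with Eriksen) = 478 − 424 = $54.

Eriksen pays $54.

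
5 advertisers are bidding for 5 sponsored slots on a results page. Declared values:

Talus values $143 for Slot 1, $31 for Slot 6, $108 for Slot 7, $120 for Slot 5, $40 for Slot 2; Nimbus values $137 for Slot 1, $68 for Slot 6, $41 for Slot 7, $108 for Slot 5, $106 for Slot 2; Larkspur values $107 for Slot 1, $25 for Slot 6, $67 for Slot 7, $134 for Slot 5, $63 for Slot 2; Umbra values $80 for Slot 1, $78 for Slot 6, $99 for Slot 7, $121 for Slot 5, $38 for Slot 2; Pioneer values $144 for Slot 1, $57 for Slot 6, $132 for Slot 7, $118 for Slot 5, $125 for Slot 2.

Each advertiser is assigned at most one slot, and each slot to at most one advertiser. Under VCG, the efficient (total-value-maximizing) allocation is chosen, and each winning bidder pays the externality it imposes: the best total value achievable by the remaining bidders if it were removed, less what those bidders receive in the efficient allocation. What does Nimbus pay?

Efficient allocation: Talus→Slot 1 ($143), Nimbus→Slot 2 ($106), Larkspur→Slot 5 ($134), Umbra→Slot 6 ($78), Pioneer→Slot 7 ($132); total welfare W = $593.
Nimbus receives Slot 2 at value $106, so the others get W − 106 = $487.
Without Nimbus: best allocation of the remaining 4 bidders over all 5 slots is Talus→Slot 1 ($143), Larkspur→Slot 5 ($134), Umbra→Slot 7 ($99), Pioneer→Slot 2 ($125), total $501.
VCG payment = (others' best without Nimbus) − (others' welfare with Nimbus) = 501 − 487 = $14.

Nimbus pays $14.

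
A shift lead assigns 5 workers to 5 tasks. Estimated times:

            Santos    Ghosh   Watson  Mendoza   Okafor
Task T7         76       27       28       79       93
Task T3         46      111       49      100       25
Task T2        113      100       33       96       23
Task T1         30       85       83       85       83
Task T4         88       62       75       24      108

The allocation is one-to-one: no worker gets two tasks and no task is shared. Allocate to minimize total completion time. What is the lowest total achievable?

Minimum total: 139 min

This is the linear assignment problem.
Optimal: Santos→Task T1 (30 min), Ghosh→Task T7 (27 min), Watson→Task T2 (33 min), Mendoza→Task T4 (24 min), Okafor→Task T3 (25 min) — total 30+27+33+24+25 = 139 min.
Swapping Ghosh↔Watson (Ghosh→Task T2 100 min, Watson→Task T7 28 min) adds 68.
No other one-to-one assignment undercuts 139 min.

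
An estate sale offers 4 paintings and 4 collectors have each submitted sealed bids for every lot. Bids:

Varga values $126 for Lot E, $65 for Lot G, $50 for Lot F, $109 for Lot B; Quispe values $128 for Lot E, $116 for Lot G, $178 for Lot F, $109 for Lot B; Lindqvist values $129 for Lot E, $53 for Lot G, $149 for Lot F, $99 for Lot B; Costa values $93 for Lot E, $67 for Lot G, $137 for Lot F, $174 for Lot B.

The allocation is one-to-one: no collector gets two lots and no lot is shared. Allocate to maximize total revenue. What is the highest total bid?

Maximum total: $565

Optimal: Varga→Lot E ($126), Quispe→Lot G ($116), Lindqvist→Lot F ($149), Costa→Lot B ($174) — total 126+116+149+174 = $565.
Max-entry greedy (repeatedly take the single best remaining cell) gives $546, worse by 19.
Next-best assignment: Varga→Lot G, Quispe→Lot F, Lindqvist→Lot E, Costa→Lot B = $546.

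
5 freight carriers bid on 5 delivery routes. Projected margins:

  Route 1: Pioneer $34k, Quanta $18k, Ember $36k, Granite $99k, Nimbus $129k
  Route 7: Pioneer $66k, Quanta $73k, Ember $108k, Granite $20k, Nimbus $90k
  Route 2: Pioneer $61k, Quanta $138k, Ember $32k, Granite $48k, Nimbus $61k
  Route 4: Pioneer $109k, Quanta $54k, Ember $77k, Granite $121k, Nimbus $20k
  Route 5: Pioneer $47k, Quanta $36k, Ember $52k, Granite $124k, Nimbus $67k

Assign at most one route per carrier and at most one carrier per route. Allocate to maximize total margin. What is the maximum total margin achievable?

Optimal: Pioneer→Route 4 ($109k), Quanta→Route 2 ($138k), Ember→Route 7 ($108k), Granite→Route 5 ($124k), Nimbus→Route 1 ($129k) — total 109+138+108+124+129 = $608k.
Column-greedy (each route in turn goes to its best remaining carrier) gives $543k, worse by 65.
Checked against all permutations: $608k is optimal.

Max total: $608k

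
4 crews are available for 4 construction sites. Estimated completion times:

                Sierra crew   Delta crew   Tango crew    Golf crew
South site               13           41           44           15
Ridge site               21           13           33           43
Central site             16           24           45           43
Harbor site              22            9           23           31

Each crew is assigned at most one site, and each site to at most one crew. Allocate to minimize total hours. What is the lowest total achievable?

Minimum total: 67 hours

Optimal: Sierra crew→Central site (16 hours), Delta crew→Ridge site (13 hours), Tango crew→Harbor site (23 hours), Golf crew→South site (15 hours) — total 16+13+23+15 = 67 hours.
Next-best assignment: Sierra crew→Central site, Delta crew→Harbor site, Tango crew→Ridge site, Golf crew→South site = 73 hours.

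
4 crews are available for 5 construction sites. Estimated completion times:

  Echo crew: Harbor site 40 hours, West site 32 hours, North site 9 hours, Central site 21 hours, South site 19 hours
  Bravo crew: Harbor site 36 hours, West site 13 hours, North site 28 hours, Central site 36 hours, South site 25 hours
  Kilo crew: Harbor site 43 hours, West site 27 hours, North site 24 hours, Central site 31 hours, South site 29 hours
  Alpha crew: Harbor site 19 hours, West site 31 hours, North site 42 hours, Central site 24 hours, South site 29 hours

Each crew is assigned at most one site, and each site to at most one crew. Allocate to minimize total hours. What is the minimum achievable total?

Min total: 70 hours

This is a one-to-one assignment (minimum-cost bipartite matching).
Optimal: Echo crew→North site (9 hours), Bravo crew→West site (13 hours), Kilo crew→South site (29 hours), Alpha crew→Harbor site (19 hours) — total 9+13+29+19 = 70 hours.
Column-greedy (each site in turn goes to its cheapest remaining crew) gives 72 hours, worse by 2.
Checked against all permutations: 70 hours is optimal.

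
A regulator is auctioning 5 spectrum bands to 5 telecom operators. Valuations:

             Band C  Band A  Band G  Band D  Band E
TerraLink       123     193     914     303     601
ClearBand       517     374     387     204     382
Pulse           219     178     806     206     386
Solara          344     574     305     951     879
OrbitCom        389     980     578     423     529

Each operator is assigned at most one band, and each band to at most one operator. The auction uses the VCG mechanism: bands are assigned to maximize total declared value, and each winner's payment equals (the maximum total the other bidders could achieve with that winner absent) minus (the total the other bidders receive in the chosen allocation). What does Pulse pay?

Pulse pays $313M.

Efficient allocation: TerraLink→Band E ($601M), ClearBand→Band C ($517M), Pulse→Band G ($806M), Solara→Band D ($951M), OrbitCom→Band A ($980M); total welfare W = $3855M.
Pulse receives Band G at value $806M, so the others get W − 806 = $3049M.
Without Pulse: best allocation of the remaining 4 bidders over all 5 bands is TerraLink→Band G ($914M), ClearBand→Band C ($517M), Solara→Band D ($951M), OrbitCom→Band A ($980M), total $3362M.
VCG payment = (others' best without Pulse) − (others' welfare with Pulse) = 3362 − 3049 = $313M.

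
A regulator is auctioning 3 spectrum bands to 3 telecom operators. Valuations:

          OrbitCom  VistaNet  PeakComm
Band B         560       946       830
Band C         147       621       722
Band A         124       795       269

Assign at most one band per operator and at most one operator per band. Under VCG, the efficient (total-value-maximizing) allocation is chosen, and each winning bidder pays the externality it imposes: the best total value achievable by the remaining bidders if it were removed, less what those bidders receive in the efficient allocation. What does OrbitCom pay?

Efficient allocation: OrbitCom→Band B ($560M), VistaNet→Band A ($795M), PeakComm→Band C ($722M); total welfare W = $2077M.
OrbitCom receives Band B at value $560M, so the others get W − 560 = $1517M.
Without OrbitCom: best allocation of the remaining 2 bidders over all 3 bands is VistaNet→Band B ($946M), PeakComm→Band C ($722M), total $1668M.
VCG payment = (others' best without OrbitCom) − (others' welfare with OrbitCom) = 1668 − 1517 = $151M.

OrbitCom pays $151M.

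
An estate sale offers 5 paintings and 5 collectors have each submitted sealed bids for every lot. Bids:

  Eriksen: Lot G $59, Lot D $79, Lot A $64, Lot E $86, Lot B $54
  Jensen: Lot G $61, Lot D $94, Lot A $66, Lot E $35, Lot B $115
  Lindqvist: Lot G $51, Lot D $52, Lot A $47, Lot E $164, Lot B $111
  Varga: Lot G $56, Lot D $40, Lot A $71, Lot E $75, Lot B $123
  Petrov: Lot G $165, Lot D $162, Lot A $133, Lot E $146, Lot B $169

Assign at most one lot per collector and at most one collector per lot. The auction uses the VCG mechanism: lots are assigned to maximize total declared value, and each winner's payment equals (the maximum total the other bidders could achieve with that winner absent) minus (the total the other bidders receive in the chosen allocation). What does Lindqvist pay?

Lindqvist pays $22.

Efficient allocation: Eriksen→Lot A ($64), Jensen→Lot D ($94), Lindqvist→Lot E ($164), Varga→Lot B ($123), Petrov→Lot G ($165); total welfare W = $610.
Lindqvist receives Lot E at value $164, so the others get W − 164 = $446.
Without Lindqvist: best allocation of the remaining 4 bidders over all 5 lots is Eriksen→Lot E ($86), Jensen→Lot D ($94), Varga→Lot B ($123), Petrov→Lot G ($165), total $468.
VCG payment = (others' best without Lindqvist) − (others' welfare with Lindqvist) = 468 − 446 = $22.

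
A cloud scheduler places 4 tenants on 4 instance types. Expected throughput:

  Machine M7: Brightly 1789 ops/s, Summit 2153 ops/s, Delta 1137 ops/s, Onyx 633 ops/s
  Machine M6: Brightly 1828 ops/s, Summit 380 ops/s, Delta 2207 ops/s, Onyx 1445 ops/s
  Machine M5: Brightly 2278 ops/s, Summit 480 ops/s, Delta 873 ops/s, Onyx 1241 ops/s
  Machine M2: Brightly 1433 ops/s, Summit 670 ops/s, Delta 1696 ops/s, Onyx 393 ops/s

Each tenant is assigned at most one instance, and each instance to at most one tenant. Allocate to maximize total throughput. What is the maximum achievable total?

Treat this as an assignment problem: match each tenant to one instance.
Optimal: Brightly→Machine M5 (2278 ops/s), Summit→Machine M7 (2153 ops/s), Delta→Machine M2 (1696 ops/s), Onyx→Machine M6 (1445 ops/s) — total 2278+2153+1696+1445 = 7572 ops/s.
Max-entry greedy (repeatedly take the single best remaining cell) gives 7031 ops/s, worse by 541.
Next-best assignment: Brightly→Machine M2, Summit→Machine M7, Delta→Machine M6, Onyx→Machine M5 = 7034 ops/s.
Swapping Summit↔Delta (Summit→Machine M2 670 ops/s, Delta→Machine M7 1137 ops/s) loses 2042.

Maximum total: 7572 ops/s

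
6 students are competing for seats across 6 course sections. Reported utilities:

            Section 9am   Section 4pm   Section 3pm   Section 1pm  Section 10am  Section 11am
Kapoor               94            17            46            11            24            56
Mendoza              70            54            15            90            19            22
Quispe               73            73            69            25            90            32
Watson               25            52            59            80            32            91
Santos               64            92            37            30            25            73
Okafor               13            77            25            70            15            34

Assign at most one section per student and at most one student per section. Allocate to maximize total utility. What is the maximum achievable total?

Max total: 483 points

Optimal: Kapoor→Section 9am (94 points), Mendoza→Section 1pm (90 points), Quispe→Section 10am (90 points), Watson→Section 3pm (59 points), Santos→Section 11am (73 points), Okafor→Section 4pm (77 points) — total 94+90+90+59+73+77 = 483 points.
Column-greedy (each section in turn goes to its best remaining student) gives 411 points, worse by 72.
Next-best assignment: Kapoor→Section 9am, Mendoza→Section 1pm, Quispe→Section 10am, Watson→Section 11am, Santos→Section 4pm, Okafor→Section 3pm = 482 points.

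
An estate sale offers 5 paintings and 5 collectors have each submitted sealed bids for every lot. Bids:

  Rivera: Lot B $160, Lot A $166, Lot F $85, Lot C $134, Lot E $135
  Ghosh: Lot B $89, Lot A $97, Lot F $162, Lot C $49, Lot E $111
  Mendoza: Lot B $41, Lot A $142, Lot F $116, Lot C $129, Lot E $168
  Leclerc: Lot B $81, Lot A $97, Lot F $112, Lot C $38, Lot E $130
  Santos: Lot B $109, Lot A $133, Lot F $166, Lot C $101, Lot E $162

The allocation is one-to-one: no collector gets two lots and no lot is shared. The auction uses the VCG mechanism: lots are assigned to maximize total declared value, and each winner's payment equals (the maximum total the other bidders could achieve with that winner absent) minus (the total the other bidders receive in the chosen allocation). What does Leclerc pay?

Leclerc pays $42.

Efficient allocation: Rivera→Lot B ($160), Ghosh→Lot F ($162), Mendoza→Lot C ($129), Leclerc→Lot E ($130), Santos→Lot A ($133); total welfare W = $714.
Leclerc receives Lot E at value $130, so the others get W − 130 = $584.
Without Leclerc: best allocation of the remaining 4 bidders over all 5 lots is Rivera→Lot B ($160), Ghosh→Lot F ($162), Mendoza→Lot A ($142), Santos→Lot E ($162), total $626.
VCG payment = (others' best without Leclerc) − (others' welfare with Leclerc) = 626 − 584 = $42.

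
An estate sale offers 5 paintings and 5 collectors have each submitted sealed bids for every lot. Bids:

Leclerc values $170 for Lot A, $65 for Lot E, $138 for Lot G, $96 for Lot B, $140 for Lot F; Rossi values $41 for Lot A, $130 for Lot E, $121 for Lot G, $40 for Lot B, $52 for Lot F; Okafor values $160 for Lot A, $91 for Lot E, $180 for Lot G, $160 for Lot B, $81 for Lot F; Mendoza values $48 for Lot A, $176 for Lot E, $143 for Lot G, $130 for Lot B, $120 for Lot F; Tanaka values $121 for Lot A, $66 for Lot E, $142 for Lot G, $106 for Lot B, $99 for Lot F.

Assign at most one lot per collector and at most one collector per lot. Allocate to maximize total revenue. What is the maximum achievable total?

Max total: $726

Optimal: Leclerc→Lot A ($170), Rossi→Lot G ($121), Okafor→Lot B ($160), Mendoza→Lot E ($176), Tanaka→Lot F ($99) — total 170+121+160+176+99 = $726.
Max-entry greedy (repeatedly take the single best remaining cell) gives $684, worse by 42.
Next-best assignment: Leclerc→Lot A, Rossi→Lot E, Okafor→Lot B, Mendoza→Lot F, Tanaka→Lot G = $722.
No other one-to-one assignment exceeds $726.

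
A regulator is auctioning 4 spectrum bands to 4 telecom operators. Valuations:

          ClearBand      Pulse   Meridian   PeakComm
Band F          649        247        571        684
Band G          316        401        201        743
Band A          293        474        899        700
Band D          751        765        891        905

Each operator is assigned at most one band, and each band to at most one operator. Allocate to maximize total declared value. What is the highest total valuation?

Maximum total: $3056M

Optimal: ClearBand→Band F ($649M), Pulse→Band D ($765M), Meridian→Band A ($899M), PeakComm→Band G ($743M) — total 649+765+899+743 = $3056M.
Max-entry greedy (repeatedly take the single best remaining cell) gives $2854M, worse by 202.
Next-best assignment: ClearBand→Band F, Pulse→Band G, Meridian→Band A, PeakComm→Band D = $2854M.
Every other assignment is strictly worse.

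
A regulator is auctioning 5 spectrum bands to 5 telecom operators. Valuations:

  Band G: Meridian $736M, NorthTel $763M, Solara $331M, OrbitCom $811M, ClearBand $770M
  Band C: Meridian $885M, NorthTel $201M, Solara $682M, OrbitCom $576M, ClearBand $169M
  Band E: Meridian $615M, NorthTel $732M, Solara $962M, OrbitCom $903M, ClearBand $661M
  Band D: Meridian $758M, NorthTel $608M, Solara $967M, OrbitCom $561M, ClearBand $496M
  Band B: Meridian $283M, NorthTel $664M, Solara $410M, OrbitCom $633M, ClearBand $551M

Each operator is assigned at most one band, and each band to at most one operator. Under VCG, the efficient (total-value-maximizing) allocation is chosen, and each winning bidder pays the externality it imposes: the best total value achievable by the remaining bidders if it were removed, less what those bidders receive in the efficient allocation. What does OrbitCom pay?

OrbitCom pays $68M.

Efficient allocation: Meridian→Band C ($885M), NorthTel→Band B ($664M), Solara→Band D ($967M), OrbitCom→Band E ($903M), ClearBand→Band G ($770M); total welfare W = $4189M.
OrbitCom receives Band E at value $903M, so the others get W − 903 = $3286M.
Without OrbitCom: best allocation of the remaining 4 bidders over all 5 bands is Meridian→Band C ($885M), NorthTel→Band E ($732M), Solara→Band D ($967M), ClearBand→Band G ($770M), total $3354M.
VCG payment = (others' best without OrbitCom) − (others' welfare with OrbitCom) = 3354 − 3286 = $68M.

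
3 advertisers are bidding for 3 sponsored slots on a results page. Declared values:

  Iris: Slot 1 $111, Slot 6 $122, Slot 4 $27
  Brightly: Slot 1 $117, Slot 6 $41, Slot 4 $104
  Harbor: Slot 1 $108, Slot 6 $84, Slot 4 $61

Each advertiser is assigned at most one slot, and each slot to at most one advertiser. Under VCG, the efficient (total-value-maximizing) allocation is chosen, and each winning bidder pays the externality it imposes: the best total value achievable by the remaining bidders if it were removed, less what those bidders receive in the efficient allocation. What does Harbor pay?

Efficient allocation: Iris→Slot 6 ($122), Brightly→Slot 4 ($104), Harbor→Slot 1 ($108); total welfare W = $334.
Harbor receives Slot 1 at value $108, so the others get W − 108 = $226.
Without Harbor: best allocation of the remaining 2 bidders over all 3 slots is Iris→Slot 6 ($122), Brightly→Slot 1 ($117), total $239.
VCG payment = (others' best without Harbor) − (others' welfare with Harbor) = 239 − 226 = $13.

Harbor pays $13.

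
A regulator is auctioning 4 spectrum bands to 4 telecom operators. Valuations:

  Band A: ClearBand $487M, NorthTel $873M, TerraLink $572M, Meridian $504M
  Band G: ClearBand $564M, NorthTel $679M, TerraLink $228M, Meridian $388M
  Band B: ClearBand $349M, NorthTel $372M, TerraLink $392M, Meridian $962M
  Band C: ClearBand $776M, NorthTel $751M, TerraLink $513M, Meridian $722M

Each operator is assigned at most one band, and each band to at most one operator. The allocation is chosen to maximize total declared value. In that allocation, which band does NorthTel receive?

This is the linear assignment problem.
Optimal: ClearBand→Band C ($776M), NorthTel→Band G ($679M), TerraLink→Band A ($572M), Meridian→Band B ($962M) — total 776+679+572+962 = $2989M.
Column-greedy (each band in turn goes to its best remaining operator) gives $2912M, worse by 77.
Swapping NorthTel↔TerraLink (NorthTel→Band A $873M, TerraLink→Band G $228M) loses 150.
Checked against all permutations: $2989M is optimal.
NorthTel's own top band is Band A ($873M), but forcing NorthTel→Band A and reassigning the rest optimally gives only $2912M — worse by 77.

NorthTel receives Band G.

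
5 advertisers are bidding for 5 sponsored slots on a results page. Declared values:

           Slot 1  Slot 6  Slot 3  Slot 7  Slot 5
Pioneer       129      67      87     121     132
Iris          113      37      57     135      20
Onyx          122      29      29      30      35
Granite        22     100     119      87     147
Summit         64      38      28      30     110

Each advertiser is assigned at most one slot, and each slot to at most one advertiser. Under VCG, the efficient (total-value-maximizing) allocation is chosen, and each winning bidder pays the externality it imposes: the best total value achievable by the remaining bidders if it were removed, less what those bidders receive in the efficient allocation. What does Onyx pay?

Onyx pays $61.

Efficient allocation: Pioneer→Slot 3 ($87), Iris→Slot 7 ($135), Onyx→Slot 1 ($122), Granite→Slot 6 ($100), Summit→Slot 5 ($110); total welfare W = $554.
Onyx receives Slot 1 at value $122, so the others get W − 122 = $432.
Without Onyx: best allocation of the remaining 4 bidders over all 5 slots is Pioneer→Slot 1 ($129), Iris→Slot 7 ($135), Granite→Slot 3 ($119), Summit→Slot 5 ($110), total $493.
VCG payment = (others' best without Onyx) − (others' welfare with Onyx) = 493 − 432 = $61.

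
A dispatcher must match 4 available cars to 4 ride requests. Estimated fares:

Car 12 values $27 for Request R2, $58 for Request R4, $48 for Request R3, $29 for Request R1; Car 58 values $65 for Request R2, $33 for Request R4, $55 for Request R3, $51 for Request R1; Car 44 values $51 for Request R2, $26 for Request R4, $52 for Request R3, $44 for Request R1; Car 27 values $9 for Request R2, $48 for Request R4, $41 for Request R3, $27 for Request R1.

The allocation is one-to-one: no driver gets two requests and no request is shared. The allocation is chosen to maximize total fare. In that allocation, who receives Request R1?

Optimal: Car 12→Request R4 ($58), Car 58→Request R2 ($65), Car 44→Request R1 ($44), Car 27→Request R3 ($41) — total 58+65+44+41 = $208.
Column-greedy (each request in turn goes to its best remaining driver) gives $202, worse by 6.
Checked against all permutations: $208 is optimal.
Car 44's own top request is Request R3 ($52), but forcing Car 44→Request R3 and reassigning the rest optimally gives only $202 — worse by 6.

Car 44 receives Request R1.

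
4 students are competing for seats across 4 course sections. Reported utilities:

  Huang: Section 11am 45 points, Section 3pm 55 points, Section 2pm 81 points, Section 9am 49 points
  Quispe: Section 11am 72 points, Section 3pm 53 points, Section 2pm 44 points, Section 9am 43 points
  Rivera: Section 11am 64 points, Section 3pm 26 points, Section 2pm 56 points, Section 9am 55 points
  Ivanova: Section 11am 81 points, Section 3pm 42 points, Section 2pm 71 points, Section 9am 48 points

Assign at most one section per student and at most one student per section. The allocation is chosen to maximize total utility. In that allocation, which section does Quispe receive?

Quispe receives Section 3pm.

Optimal: Huang→Section 2pm (81 points), Quispe→Section 3pm (53 points), Rivera→Section 9am (55 points), Ivanova→Section 11am (81 points) — total 81+53+55+81 = 270 points.
Column-greedy (each section in turn goes to its best remaining student) gives 235 points, worse by 35.
Next-best assignment: Huang→Section 3pm, Quispe→Section 11am, Rivera→Section 9am, Ivanova→Section 2pm = 253 points.
Quispe's own top section is Section 11am (72 points), but forcing Quispe→Section 11am and reassigning the rest optimally gives only 253 points — worse by 17.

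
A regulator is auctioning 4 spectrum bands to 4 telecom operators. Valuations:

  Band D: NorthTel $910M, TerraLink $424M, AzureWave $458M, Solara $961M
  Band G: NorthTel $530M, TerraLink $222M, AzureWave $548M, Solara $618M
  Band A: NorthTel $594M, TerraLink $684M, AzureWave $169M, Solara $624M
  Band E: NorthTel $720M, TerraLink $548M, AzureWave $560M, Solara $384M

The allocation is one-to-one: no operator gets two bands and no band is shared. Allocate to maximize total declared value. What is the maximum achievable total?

This is a one-to-one assignment (maximum-weight bipartite matching).
Optimal: NorthTel→Band E ($720M), TerraLink→Band A ($684M), AzureWave→Band G ($548M), Solara→Band D ($961M) — total 720+684+548+961 = $2913M.
Row-greedy (each operator in turn takes its best remaining band) gives $2772M, worse by 141.
Next-best assignment: NorthTel→Band D, TerraLink→Band A, AzureWave→Band E, Solara→Band G = $2772M.
Swapping AzureWave↔Solara (AzureWave→Band D $458M, Solara→Band G $618M) loses 433.
Every other assignment is strictly worse.

Maximum total: $2913M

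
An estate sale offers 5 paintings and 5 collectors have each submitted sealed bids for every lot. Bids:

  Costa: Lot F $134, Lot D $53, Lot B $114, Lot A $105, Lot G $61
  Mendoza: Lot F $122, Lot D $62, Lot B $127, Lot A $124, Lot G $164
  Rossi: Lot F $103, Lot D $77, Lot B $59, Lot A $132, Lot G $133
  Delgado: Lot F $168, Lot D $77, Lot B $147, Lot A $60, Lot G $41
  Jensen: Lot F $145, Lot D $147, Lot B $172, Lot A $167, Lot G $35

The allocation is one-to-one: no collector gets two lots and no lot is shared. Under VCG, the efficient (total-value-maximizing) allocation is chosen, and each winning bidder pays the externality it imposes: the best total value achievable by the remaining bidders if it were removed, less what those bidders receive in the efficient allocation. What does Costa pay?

Efficient allocation: Costa→Lot B ($114), Mendoza→Lot G ($164), Rossi→Lot A ($132), Delgado→Lot F ($168), Jensen→Lot D ($147); total welfare W = $725.
Costa receives Lot B at value $114, so the others get W − 114 = $611.
Without Costa: best allocation of the remaining 4 bidders over all 5 lots is Mendoza→Lot G ($164), Rossi→Lot A ($132), Delgado→Lot F ($168), Jensen→Lot B ($172), total $636.
VCG payment = (others' best without Costa) − (others' welfare with Costa) = 636 − 611 = $25.

Costa pays $25.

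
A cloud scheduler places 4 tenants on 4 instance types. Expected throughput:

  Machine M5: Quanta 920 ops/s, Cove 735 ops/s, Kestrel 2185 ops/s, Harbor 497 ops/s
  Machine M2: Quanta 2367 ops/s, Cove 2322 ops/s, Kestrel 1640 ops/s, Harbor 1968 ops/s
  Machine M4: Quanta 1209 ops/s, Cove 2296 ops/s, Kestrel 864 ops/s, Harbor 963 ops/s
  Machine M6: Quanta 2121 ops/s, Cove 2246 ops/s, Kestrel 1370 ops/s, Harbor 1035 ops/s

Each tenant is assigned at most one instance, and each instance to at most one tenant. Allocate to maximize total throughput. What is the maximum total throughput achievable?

Maximum total: 8570 ops/s

This is a one-to-one assignment (maximum-weight bipartite matching).
Optimal: Quanta→Machine M6 (2121 ops/s), Cove→Machine M4 (2296 ops/s), Kestrel→Machine M5 (2185 ops/s), Harbor→Machine M2 (1968 ops/s) — total 2121+2296+2185+1968 = 8570 ops/s.
Row-greedy (each tenant in turn takes its best remaining instance) gives 7883 ops/s, worse by 687.
Swapping Cove↔Harbor (Cove→Machine M2 2322 ops/s, Harbor→Machine M4 963 ops/s) loses 979.
No other one-to-one assignment exceeds 8570 ops/s.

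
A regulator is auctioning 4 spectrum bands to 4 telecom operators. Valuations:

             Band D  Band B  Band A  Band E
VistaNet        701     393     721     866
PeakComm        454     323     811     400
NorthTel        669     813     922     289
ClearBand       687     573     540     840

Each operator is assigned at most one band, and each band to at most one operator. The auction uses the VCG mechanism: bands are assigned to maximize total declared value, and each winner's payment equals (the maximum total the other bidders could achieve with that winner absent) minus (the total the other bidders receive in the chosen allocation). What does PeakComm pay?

PeakComm pays $109M.

Efficient allocation: VistaNet→Band E ($866M), PeakComm→Band A ($811M), NorthTel→Band B ($813M), ClearBand→Band D ($687M); total welfare W = $3177M.
PeakComm receives Band A at value $811M, so the others get W − 811 = $2366M.
Without PeakComm: best allocation of the remaining 3 bidders over all 4 bands is VistaNet→Band E ($866M), NorthTel→Band A ($922M), ClearBand→Band D ($687M), total $2475M.
VCG payment = (others' best without PeakComm) − (others' welfare with PeakComm) = 2475 − 2366 = $109M.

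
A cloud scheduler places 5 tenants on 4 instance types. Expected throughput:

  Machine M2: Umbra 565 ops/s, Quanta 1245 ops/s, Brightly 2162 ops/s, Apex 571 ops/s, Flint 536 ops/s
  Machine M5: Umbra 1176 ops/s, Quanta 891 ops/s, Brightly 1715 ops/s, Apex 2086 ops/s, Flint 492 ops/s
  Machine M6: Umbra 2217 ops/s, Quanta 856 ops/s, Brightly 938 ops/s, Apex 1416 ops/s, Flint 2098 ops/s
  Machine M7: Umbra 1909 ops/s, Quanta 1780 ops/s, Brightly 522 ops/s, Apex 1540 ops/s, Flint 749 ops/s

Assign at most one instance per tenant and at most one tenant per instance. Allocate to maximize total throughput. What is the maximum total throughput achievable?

Maximum total: 8255 ops/s

This is a one-to-one assignment (maximum-weight bipartite matching).
Optimal: Brightly→Machine M2 (2162 ops/s), Apex→Machine M5 (2086 ops/s), Flint→Machine M6 (2098 ops/s), Umbra→Machine M7 (1909 ops/s) — total 2162+2086+2098+1909 = 8255 ops/s.
Row-greedy (each tenant in turn takes its best remaining instance) gives 8245 ops/s, worse by 10.
Next-best assignment: Brightly→Machine M2, Apex→Machine M5, Umbra→Machine M6, Quanta→Machine M7 = 8245 ops/s.
Swapping Umbra↔Brightly (Umbra→Machine M2 565 ops/s, Brightly→Machine M7 522 ops/s) loses 2984.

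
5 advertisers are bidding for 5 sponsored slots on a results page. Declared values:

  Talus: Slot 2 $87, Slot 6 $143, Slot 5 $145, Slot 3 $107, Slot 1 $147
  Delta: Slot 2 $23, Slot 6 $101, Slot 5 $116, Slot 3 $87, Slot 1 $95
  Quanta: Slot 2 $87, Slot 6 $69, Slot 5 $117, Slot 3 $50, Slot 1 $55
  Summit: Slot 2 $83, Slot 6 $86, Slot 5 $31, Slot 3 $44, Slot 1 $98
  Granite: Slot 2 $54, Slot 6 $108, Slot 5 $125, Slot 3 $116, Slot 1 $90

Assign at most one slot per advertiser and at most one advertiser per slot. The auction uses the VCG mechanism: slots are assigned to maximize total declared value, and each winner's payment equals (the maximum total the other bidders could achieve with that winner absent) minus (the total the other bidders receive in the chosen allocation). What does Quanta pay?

Quanta pays $26.

Efficient allocation: Talus→Slot 1 ($147), Delta→Slot 6 ($101), Quanta→Slot 5 ($117), Summit→Slot 2 ($83), Granite→Slot 3 ($116); total welfare W = $564.
Quanta receives Slot 5 at value $117, so the others get W − 117 = $447.
Without Quanta: best allocation of the remaining 4 bidders over all 5 slots is Talus→Slot 6 ($143), Delta→Slot 5 ($116), Summit→Slot 1 ($98), Granite→Slot 3 ($116), total $473.
VCG payment = (others' best without Quanta) − (others' welfare with Quanta) = 473 − 447 = $26.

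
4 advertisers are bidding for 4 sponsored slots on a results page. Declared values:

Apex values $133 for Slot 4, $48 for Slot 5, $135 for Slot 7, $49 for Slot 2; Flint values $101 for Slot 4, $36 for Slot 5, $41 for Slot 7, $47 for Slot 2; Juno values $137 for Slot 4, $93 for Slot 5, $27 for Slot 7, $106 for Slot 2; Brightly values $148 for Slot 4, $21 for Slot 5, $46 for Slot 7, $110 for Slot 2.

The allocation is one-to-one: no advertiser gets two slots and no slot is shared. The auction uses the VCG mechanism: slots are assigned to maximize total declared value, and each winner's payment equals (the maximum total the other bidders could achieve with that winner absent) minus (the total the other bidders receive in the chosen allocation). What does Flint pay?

Efficient allocation: Apex→Slot 7 ($135), Flint→Slot 4 ($101), Juno→Slot 5 ($93), Brightly→Slot 2 ($110); total welfare W = $439.
Flint receives Slot 4 at value $101, so the others get W − 101 = $338.
Without Flint: best allocation of the remaining 3 bidders over all 4 slots is Apex→Slot 7 ($135), Juno→Slot 2 ($106), Brightly→Slot 4 ($148), total $389.
VCG payment = (others' best without Flint) − (others' welfare with Flint) = 389 − 338 = $51.

Flint pays $51.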